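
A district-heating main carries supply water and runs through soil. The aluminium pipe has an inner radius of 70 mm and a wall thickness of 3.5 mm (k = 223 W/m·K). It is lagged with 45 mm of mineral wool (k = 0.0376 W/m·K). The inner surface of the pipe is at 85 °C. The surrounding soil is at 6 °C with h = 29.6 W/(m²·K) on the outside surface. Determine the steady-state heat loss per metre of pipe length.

q′ ≈ 38.2 W/m

For a radial system each layer contributes R = ln(r_out/r_in)/(2πkL); films add R = 1/(hA).
R_aluminium pipe wall = ln(73.5/70)/(2π×223×1) = 3.482×10^-5 K/W
R_mineral wool = ln(118.5/73.5)/(2π×0.0376×1) = 2.022 K/W
R_outer film = 1/(h_o·2πr_oL) = 1/(29.6×2π×0.1185×1) = 0.04537 K/W
R_total = 2.067 K/W
Q = ΔT/R_total = 79/2.067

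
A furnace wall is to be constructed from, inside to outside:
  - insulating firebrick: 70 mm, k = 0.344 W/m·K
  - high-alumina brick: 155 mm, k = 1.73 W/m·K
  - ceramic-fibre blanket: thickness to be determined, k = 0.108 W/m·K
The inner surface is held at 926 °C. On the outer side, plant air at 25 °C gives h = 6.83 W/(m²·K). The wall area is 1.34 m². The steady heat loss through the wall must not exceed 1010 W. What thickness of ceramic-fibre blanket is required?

Using the resistance-network approach (series):
R_insulating firebrick = L/(kA) = 0.07/(0.344×1.34) = 0.1519 K/W
R_high-alumina brick = L/(kA) = 0.155/(1.73×1.34) = 0.06686 K/W
R_outer film = 1/(h_o·A) = 1/(6.83×1.34) = 0.1093 K/W
Sum of the known resistances R_other = 0.328 K/W
Required total resistance R_tot = ΔT/Q_allow = 901/1010 = 0.8921 K/W
R_ceramic-fibre blanket = R_tot − R_other = 0.5641 K/W
L = R·k·A = 0.5641×0.108×1.34

L ≈ 81.6 mm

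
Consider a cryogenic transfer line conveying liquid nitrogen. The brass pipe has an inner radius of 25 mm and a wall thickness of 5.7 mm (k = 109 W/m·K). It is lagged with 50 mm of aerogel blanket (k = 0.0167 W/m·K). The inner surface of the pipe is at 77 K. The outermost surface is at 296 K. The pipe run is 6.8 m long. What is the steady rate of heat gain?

Treating each annulus and film as a series resistance:
R_brass pipe wall = ln(30.7/25)/(2π×109×6.8) = 4.41×10^-5 K/W
R_aerogel blanket = ln(80.7/30.7)/(2π×0.0167×6.8) = 1.355 K/W
R_total = 1.355 K/W
Q = ΔT/R_total = 219/1.355

Q ≈ 162 W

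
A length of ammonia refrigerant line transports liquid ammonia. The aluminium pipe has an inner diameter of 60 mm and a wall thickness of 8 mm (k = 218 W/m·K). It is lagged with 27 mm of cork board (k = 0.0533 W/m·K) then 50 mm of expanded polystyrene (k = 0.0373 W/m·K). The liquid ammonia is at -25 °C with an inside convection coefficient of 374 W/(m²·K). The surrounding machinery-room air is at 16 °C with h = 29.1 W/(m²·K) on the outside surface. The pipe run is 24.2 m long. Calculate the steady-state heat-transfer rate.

Q ≈ 242 W

Radial resistances (cylindrical: R_cond = ln(r_o/r_i)/(2πkL), R_conv = 1/(h·2πrL)):
R_inner film = 1/(h_i·2πr₁L) = 1/(374×2π×0.03×24.2) = 5.862×10^-4 K/W
R_aluminium pipe wall = ln(38/30)/(2π×218×24.2) = 7.131×10^-6 K/W
R_cork board = ln(65/38)/(2π×0.0533×24.2) = 0.06624 K/W
R_expanded polystyrene = ln(115/65)/(2π×0.0373×24.2) = 0.1006 K/W
R_outer film = 1/(h_o·2πr_oL) = 1/(29.1×2π×0.115×24.2) = 0.001965 K/W
R_total = 0.1694 K/W
Q = ΔT/R_total = 41/0.1694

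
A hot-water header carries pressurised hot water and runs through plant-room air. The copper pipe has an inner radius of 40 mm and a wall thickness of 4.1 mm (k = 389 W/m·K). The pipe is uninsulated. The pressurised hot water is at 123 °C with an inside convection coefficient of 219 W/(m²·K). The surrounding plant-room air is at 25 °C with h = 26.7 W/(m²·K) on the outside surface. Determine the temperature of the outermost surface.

T ≈ 111 °C

Per-layer cylindrical resistances, series-summed:
R_inner film = 1/(h_i·2πr₁L) = 1/(219×2π×0.04×1) = 0.01817 K/W
R_copper pipe wall = ln(44.1/40)/(2π×389×1) = 3.992×10^-5 K/W
R_outer film = 1/(h_o·2πr_oL) = 1/(26.7×2π×0.0441×1) = 0.1352 K/W
R_total = 0.1534 K/W
Q = ΔT/R_total = 98/0.1534
Q = 639 W/m
T_interface = T_inner − Q·ΣR(inner→interface) = 123 − 639×0.01821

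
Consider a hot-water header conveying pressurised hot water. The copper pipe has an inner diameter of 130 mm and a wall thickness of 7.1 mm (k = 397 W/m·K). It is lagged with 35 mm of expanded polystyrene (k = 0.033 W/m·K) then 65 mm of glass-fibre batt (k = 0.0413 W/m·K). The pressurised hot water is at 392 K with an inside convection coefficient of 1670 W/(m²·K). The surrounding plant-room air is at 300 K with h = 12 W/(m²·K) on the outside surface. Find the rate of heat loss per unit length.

Per-layer cylindrical resistances, series-summed:
R_inner film = 1/(h_i·2πr₁L) = 1/(1670×2π×0.065×1) = 0.001466 K/W
R_copper pipe wall = ln(72.1/65)/(2π×397×1) = 4.156×10^-5 K/W
R_expanded polystyrene = ln(107.1/72.1)/(2π×0.033×1) = 1.908 K/W
R_glass-fibre batt = ln(172.1/107.1)/(2π×0.0413×1) = 1.828 K/W
R_outer film = 1/(h_o·2πr_oL) = 1/(12×2π×0.1721×1) = 0.07707 K/W
R_total = 3.815 K/W
Q = ΔT/R_total = 92/3.815

q′ ≈ 24.1 W/m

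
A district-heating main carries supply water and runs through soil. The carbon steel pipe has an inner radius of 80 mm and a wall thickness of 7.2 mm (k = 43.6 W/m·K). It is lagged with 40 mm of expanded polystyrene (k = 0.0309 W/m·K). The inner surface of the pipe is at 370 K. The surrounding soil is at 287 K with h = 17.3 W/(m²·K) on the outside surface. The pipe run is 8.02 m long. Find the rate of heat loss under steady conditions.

Q ≈ 330 W

Cylindrical conduction, so R = ln(r₂/r₁)/(2πkL) per layer, in series:
R_carbon steel pipe wall = ln(87.2/80)/(2π×43.6×8.02) = 3.922×10^-5 K/W
R_expanded polystyrene = ln(127.2/87.2)/(2π×0.0309×8.02) = 0.2425 K/W
R_outer film = 1/(h_o·2πr_oL) = 1/(17.3×2π×0.1272×8.02) = 0.009018 K/W
R_total = 0.2515 K/W
Q = ΔT/R_total = 83/0.2515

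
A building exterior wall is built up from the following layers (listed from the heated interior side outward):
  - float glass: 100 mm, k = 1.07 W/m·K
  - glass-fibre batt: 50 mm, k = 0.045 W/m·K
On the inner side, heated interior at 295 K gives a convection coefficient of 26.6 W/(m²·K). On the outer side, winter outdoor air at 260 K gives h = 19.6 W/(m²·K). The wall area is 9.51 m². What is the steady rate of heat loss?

Series thermal resistances:
R_inner film = 1/(h_i·A) = 1/(26.6×9.51) = 0.003953 K/W
R_float glass = L/(kA) = 0.1/(1.07×9.51) = 0.009827 K/W
R_glass-fibre batt = L/(kA) = 0.05/(0.045×9.51) = 0.1168 K/W
R_outer film = 1/(h_o·A) = 1/(19.6×9.51) = 0.005365 K/W
R_total = 0.136 K/W
Q = ΔT / R_total = 35 / 0.136

Q ≈ 257 W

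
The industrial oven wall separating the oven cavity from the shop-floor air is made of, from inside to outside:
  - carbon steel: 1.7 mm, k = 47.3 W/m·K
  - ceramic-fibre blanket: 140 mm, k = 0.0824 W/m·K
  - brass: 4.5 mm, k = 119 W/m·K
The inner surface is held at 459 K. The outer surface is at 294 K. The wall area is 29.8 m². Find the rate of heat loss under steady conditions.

Q ≈ 2890 W

Treating each layer as a thermal resistance in series:
R_carbon steel = L/(kA) = 0.0017/(47.3×29.8) = 1.206×10^-6 K/W
R_ceramic-fibre blanket = L/(kA) = 0.14/(0.0824×29.8) = 0.05701 K/W
R_brass = L/(kA) = 0.0045/(119×29.8) = 1.269×10^-6 K/W
R_total = 0.05702 K/W
Q = ΔT / R_total = 165 / 0.05702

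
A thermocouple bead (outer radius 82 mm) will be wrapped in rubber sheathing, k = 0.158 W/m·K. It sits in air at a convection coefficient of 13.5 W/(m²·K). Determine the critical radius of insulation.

r_cr ≈ 23.4 mm

For a sphere r_cr = 2k/h = 2×0.158/13.5
r_cr = 23.4 mm; since the bare radius (82 mm) is above r_cr, any added insulation will reduce heat loss.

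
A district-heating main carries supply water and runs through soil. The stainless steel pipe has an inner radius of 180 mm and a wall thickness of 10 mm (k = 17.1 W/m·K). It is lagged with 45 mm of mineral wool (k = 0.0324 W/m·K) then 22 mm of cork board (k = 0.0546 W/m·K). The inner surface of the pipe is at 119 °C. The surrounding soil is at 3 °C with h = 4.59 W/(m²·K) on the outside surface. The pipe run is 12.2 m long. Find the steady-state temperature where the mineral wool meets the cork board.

T ≈ 34.9 °C

Per-layer cylindrical resistances, series-summed:
R_stainless steel pipe wall = ln(190/180)/(2π×17.1×12.2) = 4.125×10^-5 K/W
R_mineral wool = ln(235/190)/(2π×0.0324×12.2) = 0.08559 K/W
R_cork board = ln(257/235)/(2π×0.0546×12.2) = 0.02138 K/W
R_outer film = 1/(h_o·2πr_oL) = 1/(4.59×2π×0.257×12.2) = 0.01106 K/W
R_total = 0.1181 K/W
Q = ΔT/R_total = 116/0.1181
Q = 982 W
T_interface = T_inner − Q·ΣR(inner→interface) = 119 − 982×0.08563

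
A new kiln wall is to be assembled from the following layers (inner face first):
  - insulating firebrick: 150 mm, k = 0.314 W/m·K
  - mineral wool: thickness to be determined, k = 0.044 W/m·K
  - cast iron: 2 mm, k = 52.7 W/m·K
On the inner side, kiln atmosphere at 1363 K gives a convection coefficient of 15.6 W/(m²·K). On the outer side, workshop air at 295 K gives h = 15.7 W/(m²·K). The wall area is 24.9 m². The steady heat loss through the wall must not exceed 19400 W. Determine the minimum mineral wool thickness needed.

Model the wall as resistances in series:
R_inner film = 1/(h_i·A) = 1/(15.6×24.9) = 0.002574 K/W
R_insulating firebrick = L/(kA) = 0.15/(0.314×24.9) = 0.01919 K/W
R_cast iron = L/(kA) = 0.002/(52.7×24.9) = 1.524×10^-6 K/W
R_outer film = 1/(h_o·A) = 1/(15.7×24.9) = 0.002558 K/W
Sum of the known resistances R_other = 0.02432 K/W
Required total resistance R_tot = ΔT/Q_allow = 1068/19400 = 0.05505 K/W
R_mineral wool = R_tot − R_other = 0.03073 K/W
L = R·k·A = 0.03073×0.044×24.9

L ≈ 33.7 mm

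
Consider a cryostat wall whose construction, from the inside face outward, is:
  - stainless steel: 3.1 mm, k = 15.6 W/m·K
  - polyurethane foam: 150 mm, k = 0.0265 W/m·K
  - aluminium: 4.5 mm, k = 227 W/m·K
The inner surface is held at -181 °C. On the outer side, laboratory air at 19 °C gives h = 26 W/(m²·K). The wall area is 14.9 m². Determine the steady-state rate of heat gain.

Q ≈ 523 W

Treating each layer as a thermal resistance in series:
R_stainless steel = L/(kA) = 0.0031/(15.6×14.9) = 1.334×10^-5 K/W
R_polyurethane foam = L/(kA) = 0.15/(0.0265×14.9) = 0.3799 K/W
R_aluminium = L/(kA) = 0.0045/(227×14.9) = 1.33×10^-6 K/W
R_outer film = 1/(h_o·A) = 1/(26×14.9) = 0.002581 K/W
R_total = 0.3825 K/W
Q = ΔT / R_total = 200 / 0.3825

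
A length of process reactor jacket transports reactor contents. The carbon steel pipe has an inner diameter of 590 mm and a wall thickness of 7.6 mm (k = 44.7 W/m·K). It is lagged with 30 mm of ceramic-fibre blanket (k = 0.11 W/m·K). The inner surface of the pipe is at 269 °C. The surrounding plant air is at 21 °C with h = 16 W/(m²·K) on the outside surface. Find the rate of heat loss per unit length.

Cylindrical conduction, so R = ln(r₂/r₁)/(2πkL) per layer, in series:
R_carbon steel pipe wall = ln(302.6/295)/(2π×44.7×1) = 9.057×10^-5 K/W
R_ceramic-fibre blanket = ln(332.6/302.6)/(2π×0.11×1) = 0.1368 K/W
R_outer film = 1/(h_o·2πr_oL) = 1/(16×2π×0.3326×1) = 0.02991 K/W
R_total = 0.1668 K/W
Q = ΔT/R_total = 248/0.1668

q′ ≈ 1490 W/m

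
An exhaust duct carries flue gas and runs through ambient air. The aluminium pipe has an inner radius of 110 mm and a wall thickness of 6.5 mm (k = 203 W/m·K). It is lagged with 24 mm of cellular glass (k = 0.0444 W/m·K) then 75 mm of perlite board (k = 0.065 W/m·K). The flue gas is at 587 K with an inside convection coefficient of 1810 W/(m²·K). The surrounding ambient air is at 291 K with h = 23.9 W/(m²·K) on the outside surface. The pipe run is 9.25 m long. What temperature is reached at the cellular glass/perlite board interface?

T ≈ 473 K

Radial resistances (cylindrical: R_cond = ln(r_o/r_i)/(2πkL), R_conv = 1/(h·2πrL)):
R_inner film = 1/(h_i·2πr₁L) = 1/(1810×2π×0.11×9.25) = 8.642×10^-5 K/W
R_aluminium pipe wall = ln(116.5/110)/(2π×203×9.25) = 4.866×10^-6 K/W
R_cellular glass = ln(140.5/116.5)/(2π×0.0444×9.25) = 0.07259 K/W
R_perlite board = ln(215.5/140.5)/(2π×0.065×9.25) = 0.1132 K/W
R_outer film = 1/(h_o·2πr_oL) = 1/(23.9×2π×0.2155×9.25) = 0.003341 K/W
R_total = 0.1893 K/W
Q = ΔT/R_total = 296/0.1893
Q = 1560 W
T_interface = T_inner − Q·ΣR(inner→interface) = 587 − 1560×0.07268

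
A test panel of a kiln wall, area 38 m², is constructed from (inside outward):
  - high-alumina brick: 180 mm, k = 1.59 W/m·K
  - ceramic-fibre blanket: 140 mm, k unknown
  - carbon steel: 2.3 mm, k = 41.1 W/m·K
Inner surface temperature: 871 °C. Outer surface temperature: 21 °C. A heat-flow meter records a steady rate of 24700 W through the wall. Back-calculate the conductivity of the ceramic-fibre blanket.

Using the resistance-network approach (series):
R_high-alumina brick = L/(kA) = 0.18/(1.59×38) = 0.002979 K/W
R_carbon steel = L/(kA) = 0.0023/(41.1×38) = 1.473×10^-6 K/W
Sum of known resistances R_other = 0.002981 K/W
Total R = ΔT/Q = 850/24700 = 0.03441 K/W
R_ceramic-fibre blanket = R_total − R_other = 0.03143 K/W
k = L/(R·A) = 0.14/(0.03143×38)

k ≈ 0.117 W/(m·K)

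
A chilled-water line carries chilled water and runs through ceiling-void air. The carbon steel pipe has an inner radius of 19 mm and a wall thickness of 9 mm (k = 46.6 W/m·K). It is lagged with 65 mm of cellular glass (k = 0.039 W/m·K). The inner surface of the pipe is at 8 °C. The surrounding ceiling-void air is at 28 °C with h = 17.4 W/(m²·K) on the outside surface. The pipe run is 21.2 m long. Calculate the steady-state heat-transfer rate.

Q ≈ 84.8 W

Per-layer cylindrical resistances, series-summed:
R_carbon steel pipe wall = ln(28/19)/(2π×46.6×21.2) = 6.247×10^-5 K/W
R_cellular glass = ln(93/28)/(2π×0.039×21.2) = 0.2311 K/W
R_outer film = 1/(h_o·2πr_oL) = 1/(17.4×2π×0.093×21.2) = 0.004639 K/W
R_total = 0.2358 K/W
Q = ΔT/R_total = 20/0.2358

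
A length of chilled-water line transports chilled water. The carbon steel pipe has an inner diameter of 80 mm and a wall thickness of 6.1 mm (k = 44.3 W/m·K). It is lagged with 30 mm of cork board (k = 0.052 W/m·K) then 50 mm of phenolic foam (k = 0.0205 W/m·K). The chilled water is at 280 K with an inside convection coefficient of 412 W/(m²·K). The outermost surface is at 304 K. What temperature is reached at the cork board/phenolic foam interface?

For a radial system each layer contributes R = ln(r_out/r_in)/(2πkL); films add R = 1/(hA).
R_inner film = 1/(h_i·2πr₁L) = 1/(412×2π×0.04×1) = 0.009657 K/W
R_carbon steel pipe wall = ln(46.1/40)/(2π×44.3×1) = 5.099×10^-4 K/W
R_cork board = ln(76.1/46.1)/(2π×0.052×1) = 1.534 K/W
R_phenolic foam = ln(126.1/76.1)/(2π×0.0205×1) = 3.921 K/W
R_total = 5.465 K/W
Q = ΔT/R_total = 24/5.465
Q = 4.39 W/m
T_interface = T_inner + Q·ΣR(inner→interface) = 280 + 4.39×1.544

T ≈ 287 K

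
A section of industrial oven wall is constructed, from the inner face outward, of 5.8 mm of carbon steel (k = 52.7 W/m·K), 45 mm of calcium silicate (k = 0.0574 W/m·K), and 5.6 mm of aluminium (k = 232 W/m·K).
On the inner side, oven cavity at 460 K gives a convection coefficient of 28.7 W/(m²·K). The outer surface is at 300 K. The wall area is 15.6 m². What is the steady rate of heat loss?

Treating each layer as a thermal resistance in series:
R_inner film = 1/(h_i·A) = 1/(28.7×15.6) = 0.002234 K/W
R_carbon steel = L/(kA) = 0.0058/(52.7×15.6) = 7.055×10^-6 K/W
R_calcium silicate = L/(kA) = 0.045/(0.0574×15.6) = 0.05025 K/W
R_aluminium = L/(kA) = 0.0056/(232×15.6) = 1.547×10^-6 K/W
R_total = 0.0525 K/W
Q = ΔT / R_total = 160 / 0.0525

Q ≈ 3050 W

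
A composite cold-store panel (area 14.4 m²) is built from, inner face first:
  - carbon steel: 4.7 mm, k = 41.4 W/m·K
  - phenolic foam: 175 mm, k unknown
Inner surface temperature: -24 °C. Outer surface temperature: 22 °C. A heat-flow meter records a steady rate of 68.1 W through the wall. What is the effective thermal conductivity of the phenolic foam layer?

Series thermal resistances:
R_carbon steel = L/(kA) = 0.0047/(41.4×14.4) = 7.884×10^-6 K/W
Sum of known resistances R_other = 7.884×10^-6 K/W
Total R = ΔT/Q = 46/68.1 = 0.6755 K/W
R_phenolic foam = R_total − R_other = 0.6755 K/W
k = L/(R·A) = 0.175/(0.6755×14.4)

k ≈ 0.018 W/(m·K)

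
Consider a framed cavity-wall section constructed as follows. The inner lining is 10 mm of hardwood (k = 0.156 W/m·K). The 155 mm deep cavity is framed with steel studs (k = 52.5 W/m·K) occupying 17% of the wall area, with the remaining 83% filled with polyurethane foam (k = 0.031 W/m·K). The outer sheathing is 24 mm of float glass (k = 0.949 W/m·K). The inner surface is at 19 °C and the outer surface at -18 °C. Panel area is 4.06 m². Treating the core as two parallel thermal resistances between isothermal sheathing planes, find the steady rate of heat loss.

Sheathing layers in series; stud and cavity paths in parallel between them.
R_inner = 0.01/(0.156×4.06) = 0.01579 K/W
R_stud  = 0.155/(52.5×0.17×4.06) = 0.004278 K/W
R_cav   = 0.155/(0.031×0.83×4.06) = 1.484 K/W
1/R_core = 1/R_stud + 1/R_cav → R_core = 0.004265 K/W
R_outer = 0.024/(0.949×4.06) = 0.006229 K/W
R_total = 0.02628 K/W
Q = ΔT/R_total = 37/0.02628

Q ≈ 1410 W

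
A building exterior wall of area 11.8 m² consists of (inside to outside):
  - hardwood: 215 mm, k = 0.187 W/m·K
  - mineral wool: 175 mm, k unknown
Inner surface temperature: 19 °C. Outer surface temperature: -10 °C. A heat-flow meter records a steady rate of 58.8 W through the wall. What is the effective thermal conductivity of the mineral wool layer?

Treating each layer as a thermal resistance in series:
R_hardwood = L/(kA) = 0.215/(0.187×11.8) = 0.09743 K/W
Sum of known resistances R_other = 0.09743 K/W
Total R = ΔT/Q = 29/58.8 = 0.4932 K/W
R_mineral wool = R_total − R_other = 0.3958 K/W
k = L/(R·A) = 0.175/(0.3958×11.8)

k ≈ 0.0375 W/(m·K)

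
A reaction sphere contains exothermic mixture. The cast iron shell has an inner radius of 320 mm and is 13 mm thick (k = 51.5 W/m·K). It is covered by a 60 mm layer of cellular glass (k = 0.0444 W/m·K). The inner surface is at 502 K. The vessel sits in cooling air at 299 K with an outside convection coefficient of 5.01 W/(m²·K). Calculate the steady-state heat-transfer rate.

Spherical conduction: R = (1/r_in − 1/r_out)/(4πk) per layer; series-sum.
R_cast iron shell = (1/0.32 − 1/0.333)/(4π×51.5) = 1.885×10^-4 K/W
R_cellular glass = (1/0.333 − 1/0.393)/(4π×0.0444) = 0.8217 K/W
R_outer film = 1/(h·4πr_o²) = 1/(5.01×4π×0.393²) = 0.1028 K/W
R_total = 0.9247 K/W
Q = ΔT/R_total = 203/0.9247

Q ≈ 220 W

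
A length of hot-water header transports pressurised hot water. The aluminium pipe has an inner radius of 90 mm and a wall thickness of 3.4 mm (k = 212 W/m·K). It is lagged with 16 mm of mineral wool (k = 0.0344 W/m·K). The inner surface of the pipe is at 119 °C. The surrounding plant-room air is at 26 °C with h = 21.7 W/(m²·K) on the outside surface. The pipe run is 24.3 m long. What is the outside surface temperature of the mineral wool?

For a radial system each layer contributes R = ln(r_out/r_in)/(2πkL); films add R = 1/(hA).
R_aluminium pipe wall = ln(93.4/90)/(2π×212×24.3) = 1.146×10^-6 K/W
R_mineral wool = ln(109.4/93.4)/(2π×0.0344×24.3) = 0.03011 K/W
R_outer film = 1/(h_o·2πr_oL) = 1/(21.7×2π×0.1094×24.3) = 0.002759 K/W
R_total = 0.03287 K/W
Q = ΔT/R_total = 93/0.03287
Q = 2830 W
T_interface = T_inner − Q·ΣR(inner→interface) = 119 − 2830×0.03011

T ≈ 33.8 °C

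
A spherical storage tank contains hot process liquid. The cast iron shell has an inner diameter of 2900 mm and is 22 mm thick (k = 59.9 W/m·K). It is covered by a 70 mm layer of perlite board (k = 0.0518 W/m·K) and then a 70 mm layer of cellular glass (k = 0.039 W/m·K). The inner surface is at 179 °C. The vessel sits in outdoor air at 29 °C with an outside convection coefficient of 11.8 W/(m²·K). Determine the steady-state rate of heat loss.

Each spherical layer contributes R = (1/r_i − 1/r_o)/(4πk):
R_cast iron shell = (1/1.45 − 1/1.472)/(4π×59.9) = 1.369×10^-5 K/W
R_perlite board = (1/1.472 − 1/1.542)/(4π×0.0518) = 0.04738 K/W
R_cellular glass = (1/1.542 − 1/1.612)/(4π×0.039) = 0.05746 K/W
R_outer film = 1/(h·4πr_o²) = 1/(11.8×4π×1.612²) = 0.002595 K/W
R_total = 0.1074 K/W
Q = ΔT/R_total = 150/0.1074

Q ≈ 1400 W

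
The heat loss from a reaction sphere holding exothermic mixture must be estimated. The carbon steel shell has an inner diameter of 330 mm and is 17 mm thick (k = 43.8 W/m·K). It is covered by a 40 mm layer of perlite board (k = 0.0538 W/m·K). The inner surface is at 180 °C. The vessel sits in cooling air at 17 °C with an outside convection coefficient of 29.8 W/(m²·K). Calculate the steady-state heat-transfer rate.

Spherical conduction: R = (1/r_in − 1/r_out)/(4πk) per layer; series-sum.
R_carbon steel shell = (1/0.165 − 1/0.182)/(4π×43.8) = 0.001029 K/W
R_perlite board = (1/0.182 − 1/0.222)/(4π×0.0538) = 1.464 K/W
R_outer film = 1/(h·4πr_o²) = 1/(29.8×4π×0.222²) = 0.05418 K/W
R_total = 1.52 K/W
Q = ΔT/R_total = 163/1.52

Q ≈ 107 W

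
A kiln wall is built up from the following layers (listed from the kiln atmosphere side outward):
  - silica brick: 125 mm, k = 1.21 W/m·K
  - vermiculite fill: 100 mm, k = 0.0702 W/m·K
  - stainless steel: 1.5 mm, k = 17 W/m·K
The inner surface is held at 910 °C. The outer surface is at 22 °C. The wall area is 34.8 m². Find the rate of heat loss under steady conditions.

Q ≈ 20200 W

Model the wall as resistances in series:
R_silica brick = L/(kA) = 0.125/(1.21×34.8) = 0.002969 K/W
R_vermiculite fill = L/(kA) = 0.1/(0.0702×34.8) = 0.04093 K/W
R_stainless steel = L/(kA) = 0.0015/(17×34.8) = 2.535×10^-6 K/W
R_total = 0.04391 K/W
Q = ΔT / R_total = 888 / 0.04391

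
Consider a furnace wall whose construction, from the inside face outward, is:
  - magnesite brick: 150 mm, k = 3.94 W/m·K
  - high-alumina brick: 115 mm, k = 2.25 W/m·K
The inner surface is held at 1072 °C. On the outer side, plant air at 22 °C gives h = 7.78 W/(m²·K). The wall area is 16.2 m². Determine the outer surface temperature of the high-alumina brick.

T ≈ 642 °C

Thermal resistances in series:
R_magnesite brick = L/(kA) = 0.15/(3.94×16.2) = 0.00235 K/W
R_high-alumina brick = L/(kA) = 0.115/(2.25×16.2) = 0.003155 K/W
R_outer film = 1/(h_o·A) = 1/(7.78×16.2) = 0.007934 K/W
R_total = 0.01344 K/W;  Q = ΔT/R_total = 1050/0.01344 = 78130 W
T_interface = T_inner − Q·ΣR(inner→interface) = 1072 − 78100×0.005505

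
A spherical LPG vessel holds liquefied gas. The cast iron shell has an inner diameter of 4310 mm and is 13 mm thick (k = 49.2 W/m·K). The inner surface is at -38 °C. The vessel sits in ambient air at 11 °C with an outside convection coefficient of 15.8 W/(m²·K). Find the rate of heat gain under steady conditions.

Q ≈ 45500 W

Radial (spherical) resistances in series:
R_cast iron shell = (1/2.155 − 1/2.168)/(4π×49.2) = 4.501×10^-6 K/W
R_outer film = 1/(h·4πr_o²) = 1/(15.8×4π×2.168²) = 0.001072 K/W
R_total = 0.001076 K/W
Q = ΔT/R_total = 49/0.001076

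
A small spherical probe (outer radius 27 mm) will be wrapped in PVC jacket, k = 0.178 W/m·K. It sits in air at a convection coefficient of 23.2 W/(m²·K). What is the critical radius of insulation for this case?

For a sphere r_cr = 2k/h = 2×0.178/23.2
r_cr = 15.3 mm; since the bare radius (27 mm) is above r_cr, any added insulation will reduce heat loss.

r_cr ≈ 15.3 mm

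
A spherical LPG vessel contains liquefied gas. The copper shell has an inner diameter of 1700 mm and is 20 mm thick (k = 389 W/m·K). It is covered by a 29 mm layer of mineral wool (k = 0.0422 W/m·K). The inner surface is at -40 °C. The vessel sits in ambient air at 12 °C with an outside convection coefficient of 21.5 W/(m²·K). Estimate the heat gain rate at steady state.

Q ≈ 698 W

For a spherical shell R = (1/r₁ − 1/r₂)/(4πk); film R = 1/(h·4πr²). In series:
R_copper shell = (1/0.85 − 1/0.87)/(4π×389) = 5.533×10^-6 K/W
R_mineral wool = (1/0.87 − 1/0.899)/(4π×0.0422) = 0.06992 K/W
R_outer film = 1/(h·4πr_o²) = 1/(21.5×4π×0.899²) = 0.00458 K/W
R_total = 0.0745 K/W
Q = ΔT/R_total = 52/0.0745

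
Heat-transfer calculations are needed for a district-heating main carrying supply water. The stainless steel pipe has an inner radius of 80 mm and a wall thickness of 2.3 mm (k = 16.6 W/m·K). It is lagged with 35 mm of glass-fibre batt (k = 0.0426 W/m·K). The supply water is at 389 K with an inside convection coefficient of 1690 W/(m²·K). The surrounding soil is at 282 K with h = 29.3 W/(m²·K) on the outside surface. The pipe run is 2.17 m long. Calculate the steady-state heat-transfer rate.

Q ≈ 169 W

Per-layer cylindrical resistances, series-summed:
R_inner film = 1/(h_i·2πr₁L) = 1/(1690×2π×0.08×2.17) = 5.425×10^-4 K/W
R_stainless steel pipe wall = ln(82.3/80)/(2π×16.6×2.17) = 1.252×10^-4 K/W
R_glass-fibre batt = ln(117.3/82.3)/(2π×0.0426×2.17) = 0.6101 K/W
R_outer film = 1/(h_o·2πr_oL) = 1/(29.3×2π×0.1173×2.17) = 0.02134 K/W
R_total = 0.6321 K/W
Q = ΔT/R_total = 107/0.6321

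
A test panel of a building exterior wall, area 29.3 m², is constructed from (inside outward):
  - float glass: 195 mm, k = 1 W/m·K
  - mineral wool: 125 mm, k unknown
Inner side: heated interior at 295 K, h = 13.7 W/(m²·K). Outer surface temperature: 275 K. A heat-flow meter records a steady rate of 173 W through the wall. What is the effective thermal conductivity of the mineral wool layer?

Treating each layer as a thermal resistance in series:
R_inner film = 1/(h_i·A) = 1/(13.7×29.3) = 0.002491 K/W
R_float glass = L/(kA) = 0.195/(1×29.3) = 0.006655 K/W
Sum of known resistances R_other = 0.009147 K/W
Total R = ΔT/Q = 20/173 = 0.1156 K/W
R_mineral wool = R_total − R_other = 0.1065 K/W
k = L/(R·A) = 0.125/(0.1065×29.3)

k ≈ 0.0401 W/(m·K)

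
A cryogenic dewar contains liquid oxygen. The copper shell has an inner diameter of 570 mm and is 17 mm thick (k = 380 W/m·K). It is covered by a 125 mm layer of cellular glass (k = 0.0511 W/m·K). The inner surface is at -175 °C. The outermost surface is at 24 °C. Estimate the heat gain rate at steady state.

Q ≈ 132 W

Each spherical layer contributes R = (1/r_i − 1/r_o)/(4πk):
R_copper shell = (1/0.285 − 1/0.302)/(4π×380) = 4.136×10^-5 K/W
R_cellular glass = (1/0.302 − 1/0.427)/(4π×0.0511) = 1.51 K/W
R_total = 1.51 K/W
Q = ΔT/R_total = 199/1.51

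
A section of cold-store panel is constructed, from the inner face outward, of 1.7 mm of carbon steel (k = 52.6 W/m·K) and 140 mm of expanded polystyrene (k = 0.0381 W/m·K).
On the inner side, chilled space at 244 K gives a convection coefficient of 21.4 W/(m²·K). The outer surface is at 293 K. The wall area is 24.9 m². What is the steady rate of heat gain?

Q ≈ 328 W

Using the resistance-network approach (series):
R_inner film = 1/(h_i·A) = 1/(21.4×24.9) = 0.001877 K/W
R_carbon steel = L/(kA) = 0.0017/(52.6×24.9) = 1.298×10^-6 K/W
R_expanded polystyrene = L/(kA) = 0.14/(0.0381×24.9) = 0.1476 K/W
R_total = 0.1494 K/W
Q = ΔT / R_total = 49 / 0.1494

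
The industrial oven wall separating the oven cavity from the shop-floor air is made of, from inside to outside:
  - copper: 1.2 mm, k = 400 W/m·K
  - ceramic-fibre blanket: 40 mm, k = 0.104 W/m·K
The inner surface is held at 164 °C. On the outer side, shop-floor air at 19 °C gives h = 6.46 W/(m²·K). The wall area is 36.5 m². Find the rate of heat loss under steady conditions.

Series thermal resistances:
R_copper = L/(kA) = 0.0012/(400×36.5) = 8.219×10^-8 K/W
R_ceramic-fibre blanket = L/(kA) = 0.04/(0.104×36.5) = 0.01054 K/W
R_outer film = 1/(h_o·A) = 1/(6.46×36.5) = 0.004241 K/W
R_total = 0.01478 K/W
Q = ΔT / R_total = 145 / 0.01478

Q ≈ 9810 W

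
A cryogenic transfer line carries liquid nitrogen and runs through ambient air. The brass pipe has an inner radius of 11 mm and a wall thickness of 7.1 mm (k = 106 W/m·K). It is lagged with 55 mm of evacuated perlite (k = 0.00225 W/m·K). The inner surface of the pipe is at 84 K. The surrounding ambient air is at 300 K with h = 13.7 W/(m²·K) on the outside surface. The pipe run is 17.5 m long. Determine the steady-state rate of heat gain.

Q ≈ 38.2 W

Per-layer cylindrical resistances, series-summed:
R_brass pipe wall = ln(18.1/11)/(2π×106×17.5) = 4.273×10^-5 K/W
R_evacuated perlite = ln(73.1/18.1)/(2π×0.00225×17.5) = 5.642 K/W
R_outer film = 1/(h_o·2πr_oL) = 1/(13.7×2π×0.0731×17.5) = 0.009081 K/W
R_total = 5.651 K/W
Q = ΔT/R_total = 216/5.651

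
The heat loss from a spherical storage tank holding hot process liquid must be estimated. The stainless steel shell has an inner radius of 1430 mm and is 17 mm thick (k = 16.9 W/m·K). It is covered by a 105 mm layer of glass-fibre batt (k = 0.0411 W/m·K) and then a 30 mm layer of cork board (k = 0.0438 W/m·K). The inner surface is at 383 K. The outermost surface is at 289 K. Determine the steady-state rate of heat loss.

Spherical conduction: R = (1/r_in − 1/r_out)/(4πk) per layer; series-sum.
R_stainless steel shell = (1/1.43 − 1/1.447)/(4π×16.9) = 3.869×10^-5 K/W
R_glass-fibre batt = (1/1.447 − 1/1.552)/(4π×0.0411) = 0.09053 K/W
R_cork board = (1/1.552 − 1/1.582)/(4π×0.0438) = 0.0222 K/W
R_total = 0.1128 K/W
Q = ΔT/R_total = 94/0.1128

Q ≈ 834 W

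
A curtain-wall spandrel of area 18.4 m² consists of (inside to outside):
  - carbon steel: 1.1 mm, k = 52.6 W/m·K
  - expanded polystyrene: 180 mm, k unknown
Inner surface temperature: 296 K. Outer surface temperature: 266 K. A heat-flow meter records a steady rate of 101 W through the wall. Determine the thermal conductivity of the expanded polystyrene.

k ≈ 0.0329 W/(m·K)

Using the resistance-network approach (series):
R_carbon steel = L/(kA) = 0.0011/(52.6×18.4) = 1.137×10^-6 K/W
Sum of known resistances R_other = 1.137×10^-6 K/W
Total R = ΔT/Q = 30/101 = 0.297 K/W
R_expanded polystyrene = R_total − R_other = 0.297 K/W
k = L/(R·A) = 0.18/(0.297×18.4)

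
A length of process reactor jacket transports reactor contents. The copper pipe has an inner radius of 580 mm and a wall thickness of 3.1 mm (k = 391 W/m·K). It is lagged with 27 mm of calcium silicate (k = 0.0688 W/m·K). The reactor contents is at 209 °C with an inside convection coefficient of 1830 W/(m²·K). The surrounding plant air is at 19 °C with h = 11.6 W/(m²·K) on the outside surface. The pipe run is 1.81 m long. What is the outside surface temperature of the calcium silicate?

Treating each annulus and film as a series resistance:
R_inner film = 1/(h_i·2πr₁L) = 1/(1830×2π×0.58×1.81) = 8.284×10^-5 K/W
R_copper pipe wall = ln(583.1/580)/(2π×391×1.81) = 1.199×10^-6 K/W
R_calcium silicate = ln(610.1/583.1)/(2π×0.0688×1.81) = 0.05785 K/W
R_outer film = 1/(h_o·2πr_oL) = 1/(11.6×2π×0.6101×1.81) = 0.01242 K/W
R_total = 0.07036 K/W
Q = ΔT/R_total = 190/0.07036
Q = 2700 W
T_interface = T_inner − Q·ΣR(inner→interface) = 209 − 2700×0.05793

T ≈ 52.6 °C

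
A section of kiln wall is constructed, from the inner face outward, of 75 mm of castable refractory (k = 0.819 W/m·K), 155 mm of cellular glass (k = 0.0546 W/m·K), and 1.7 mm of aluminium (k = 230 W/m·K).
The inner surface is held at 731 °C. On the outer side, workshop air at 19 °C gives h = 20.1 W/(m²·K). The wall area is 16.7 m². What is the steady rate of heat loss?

Q ≈ 3990 W

Thermal resistances in series:
R_castable refractory = L/(kA) = 0.075/(0.819×16.7) = 0.005484 K/W
R_cellular glass = L/(kA) = 0.155/(0.0546×16.7) = 0.17 K/W
R_aluminium = L/(kA) = 0.0017/(230×16.7) = 4.426×10^-7 K/W
R_outer film = 1/(h_o·A) = 1/(20.1×16.7) = 0.002979 K/W
R_total = 0.1785 K/W
Q = ΔT / R_total = 712 / 0.1785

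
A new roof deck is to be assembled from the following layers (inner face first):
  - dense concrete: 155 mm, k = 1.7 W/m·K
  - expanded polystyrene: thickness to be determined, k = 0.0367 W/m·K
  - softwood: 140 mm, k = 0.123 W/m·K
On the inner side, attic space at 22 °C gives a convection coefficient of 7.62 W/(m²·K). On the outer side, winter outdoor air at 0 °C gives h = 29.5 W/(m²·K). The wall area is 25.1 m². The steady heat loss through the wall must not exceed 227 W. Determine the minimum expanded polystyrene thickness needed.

L ≈ 38.1 mm

Series thermal resistances:
R_inner film = 1/(h_i·A) = 1/(7.62×25.1) = 0.005228 K/W
R_dense concrete = L/(kA) = 0.155/(1.7×25.1) = 0.003633 K/W
R_softwood = L/(kA) = 0.14/(0.123×25.1) = 0.04535 K/W
R_outer film = 1/(h_o·A) = 1/(29.5×25.1) = 0.001351 K/W
Sum of the known resistances R_other = 0.05556 K/W
Required total resistance R_tot = ΔT/Q_allow = 22/227 = 0.09692 K/W
R_expanded polystyrene = R_tot − R_other = 0.04136 K/W
L = R·k·A = 0.04136×0.0367×25.1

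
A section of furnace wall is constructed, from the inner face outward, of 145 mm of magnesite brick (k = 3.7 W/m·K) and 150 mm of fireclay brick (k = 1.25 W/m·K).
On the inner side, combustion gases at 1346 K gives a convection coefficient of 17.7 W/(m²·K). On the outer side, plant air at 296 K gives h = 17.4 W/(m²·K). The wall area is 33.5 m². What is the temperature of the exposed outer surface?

T ≈ 517 K

Thermal resistances in series:
R_inner film = 1/(h_i·A) = 1/(17.7×33.5) = 0.001686 K/W
R_magnesite brick = L/(kA) = 0.145/(3.7×33.5) = 0.00117 K/W
R_fireclay brick = L/(kA) = 0.15/(1.25×33.5) = 0.003582 K/W
R_outer film = 1/(h_o·A) = 1/(17.4×33.5) = 0.001716 K/W
R_total = 0.008154 K/W;  Q = ΔT/R_total = 1050/0.008154 = 128800 W
T_interface = T_inner − Q·ΣR(inner→interface) = 1346 − 129000×0.006438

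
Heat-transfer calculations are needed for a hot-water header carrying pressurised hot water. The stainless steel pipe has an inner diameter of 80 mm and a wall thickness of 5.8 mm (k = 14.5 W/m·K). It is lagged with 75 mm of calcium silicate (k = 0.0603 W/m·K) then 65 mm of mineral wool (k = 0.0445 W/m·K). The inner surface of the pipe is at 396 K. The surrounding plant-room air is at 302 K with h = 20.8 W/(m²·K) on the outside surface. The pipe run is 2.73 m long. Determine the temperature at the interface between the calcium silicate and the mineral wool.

T ≈ 338 K

Cylindrical conduction, so R = ln(r₂/r₁)/(2πkL) per layer, in series:
R_stainless steel pipe wall = ln(45.8/40)/(2π×14.5×2.73) = 5.444×10^-4 K/W
R_calcium silicate = ln(120.8/45.8)/(2π×0.0603×2.73) = 0.9377 K/W
R_mineral wool = ln(185.8/120.8)/(2π×0.0445×2.73) = 0.564 K/W
R_outer film = 1/(h_o·2πr_oL) = 1/(20.8×2π×0.1858×2.73) = 0.01509 K/W
R_total = 1.517 K/W
Q = ΔT/R_total = 94/1.517
Q = 62 W
T_interface = T_inner − Q·ΣR(inner→interface) = 396 − 62×0.9382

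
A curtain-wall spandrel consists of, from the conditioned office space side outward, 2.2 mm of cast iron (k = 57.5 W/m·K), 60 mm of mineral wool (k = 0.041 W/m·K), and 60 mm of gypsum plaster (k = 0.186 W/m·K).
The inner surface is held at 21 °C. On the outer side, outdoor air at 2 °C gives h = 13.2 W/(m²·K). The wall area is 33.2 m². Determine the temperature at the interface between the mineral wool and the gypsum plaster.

T ≈ 6.07 °C

Series thermal resistances:
R_cast iron = L/(kA) = 0.0022/(57.5×33.2) = 1.152×10^-6 K/W
R_mineral wool = L/(kA) = 0.06/(0.041×33.2) = 0.04408 K/W
R_gypsum plaster = L/(kA) = 0.06/(0.186×33.2) = 0.009716 K/W
R_outer film = 1/(h_o·A) = 1/(13.2×33.2) = 0.002282 K/W
R_total = 0.05608 K/W;  Q = ΔT/R_total = 19/0.05608 = 338.8 W
T_interface = T_inner − Q·ΣR(inner→interface) = 21 − 339×0.04408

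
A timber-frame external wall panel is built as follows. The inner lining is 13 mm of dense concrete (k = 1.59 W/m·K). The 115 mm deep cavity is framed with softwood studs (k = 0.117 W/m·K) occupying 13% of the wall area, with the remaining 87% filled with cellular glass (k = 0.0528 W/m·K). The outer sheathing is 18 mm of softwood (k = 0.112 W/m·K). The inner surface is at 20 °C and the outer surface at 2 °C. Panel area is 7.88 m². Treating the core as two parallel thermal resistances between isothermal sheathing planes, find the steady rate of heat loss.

Q ≈ 69.2 W

Sheathing layers in series; stud and cavity paths in parallel between them.
R_inner = 0.013/(1.59×7.88) = 0.001038 K/W
R_stud  = 0.115/(0.117×0.13×7.88) = 0.9595 K/W
R_cav   = 0.115/(0.0528×0.87×7.88) = 0.3177 K/W
1/R_core = 1/R_stud + 1/R_cav → R_core = 0.2387 K/W
R_outer = 0.018/(0.112×7.88) = 0.0204 K/W
R_total = 0.2601 K/W
Q = ΔT/R_total = 18/0.2601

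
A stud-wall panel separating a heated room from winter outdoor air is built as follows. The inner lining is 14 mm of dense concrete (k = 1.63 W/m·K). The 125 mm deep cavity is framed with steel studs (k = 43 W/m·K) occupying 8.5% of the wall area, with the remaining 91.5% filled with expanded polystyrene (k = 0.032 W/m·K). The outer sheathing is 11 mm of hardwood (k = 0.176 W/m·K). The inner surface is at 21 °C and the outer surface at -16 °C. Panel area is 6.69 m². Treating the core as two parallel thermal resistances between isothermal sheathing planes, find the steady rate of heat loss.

Q ≈ 2360 W

Sheathing layers in series; stud and cavity paths in parallel between them.
R_inner = 0.014/(1.63×6.69) = 0.001284 K/W
R_stud  = 0.125/(43×0.085×6.69) = 0.005112 K/W
R_cav   = 0.125/(0.032×0.915×6.69) = 0.6381 K/W
1/R_core = 1/R_stud + 1/R_cav → R_core = 0.005071 K/W
R_outer = 0.011/(0.176×6.69) = 0.009342 K/W
R_total = 0.0157 K/W
Q = ΔT/R_total = 37/0.0157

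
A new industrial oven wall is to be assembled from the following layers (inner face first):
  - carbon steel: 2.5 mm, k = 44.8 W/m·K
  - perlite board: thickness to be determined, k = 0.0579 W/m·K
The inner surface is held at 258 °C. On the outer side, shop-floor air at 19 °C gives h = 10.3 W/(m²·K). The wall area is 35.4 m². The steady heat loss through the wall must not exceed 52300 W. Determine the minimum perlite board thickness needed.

L ≈ 3.74 mm

Model the wall as resistances in series:
R_carbon steel = L/(kA) = 0.0025/(44.8×35.4) = 1.576×10^-6 K/W
R_outer film = 1/(h_o·A) = 1/(10.3×35.4) = 0.002743 K/W
Sum of the known resistances R_other = 0.002744 K/W
Required total resistance R_tot = ΔT/Q_allow = 239/52300 = 0.00457 K/W
R_perlite board = R_tot − R_other = 0.001826 K/W
L = R·k·A = 0.001826×0.0579×35.4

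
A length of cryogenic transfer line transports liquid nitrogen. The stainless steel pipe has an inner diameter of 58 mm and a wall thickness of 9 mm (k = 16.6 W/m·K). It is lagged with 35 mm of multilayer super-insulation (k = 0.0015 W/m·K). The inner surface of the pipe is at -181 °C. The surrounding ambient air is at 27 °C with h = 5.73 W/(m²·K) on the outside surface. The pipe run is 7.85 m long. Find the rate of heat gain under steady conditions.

For a radial system each layer contributes R = ln(r_out/r_in)/(2πkL); films add R = 1/(hA).
R_stainless steel pipe wall = ln(38/29)/(2π×16.6×7.85) = 3.301×10^-4 K/W
R_multilayer super-insulation = ln(73/38)/(2π×0.0015×7.85) = 8.824 K/W
R_outer film = 1/(h_o·2πr_oL) = 1/(5.73×2π×0.073×7.85) = 0.04847 K/W
R_total = 8.873 K/W
Q = ΔT/R_total = 208/8.873

Q ≈ 23.4 W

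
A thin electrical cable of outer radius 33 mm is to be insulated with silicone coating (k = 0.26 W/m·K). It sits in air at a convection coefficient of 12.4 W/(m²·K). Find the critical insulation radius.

For a cylinder r_cr = k/h = 0.26/12.4
r_cr = 21 mm; since the bare radius (33 mm) is above r_cr, any added insulation will reduce heat loss.

r_cr ≈ 21 mm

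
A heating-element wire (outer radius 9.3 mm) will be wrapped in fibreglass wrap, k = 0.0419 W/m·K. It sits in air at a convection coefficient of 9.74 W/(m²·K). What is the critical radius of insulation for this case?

For a cylinder r_cr = k/h = 0.0419/9.74
r_cr = 4.3 mm; since the bare radius (9.3 mm) is above r_cr, any added insulation will reduce heat loss.

r_cr ≈ 4.3 mm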